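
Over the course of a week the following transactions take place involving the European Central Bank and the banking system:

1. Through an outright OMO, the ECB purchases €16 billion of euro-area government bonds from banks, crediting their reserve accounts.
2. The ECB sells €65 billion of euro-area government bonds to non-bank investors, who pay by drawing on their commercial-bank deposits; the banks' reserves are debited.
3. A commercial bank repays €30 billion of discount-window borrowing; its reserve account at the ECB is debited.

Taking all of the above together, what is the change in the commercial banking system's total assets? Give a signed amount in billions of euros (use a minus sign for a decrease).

-€95 billion

OMO purchase (from banks) €16 billion: just an asset swap on bank balance sheets → 0.
Asset sale (to non-banks) €65 billion: bank balance sheets shrink → −€65B.
Discount-window repayment €30 billion: bank balance sheets shrink → −€30B.
Net: 0 − 65 − 30 = -€95 billion.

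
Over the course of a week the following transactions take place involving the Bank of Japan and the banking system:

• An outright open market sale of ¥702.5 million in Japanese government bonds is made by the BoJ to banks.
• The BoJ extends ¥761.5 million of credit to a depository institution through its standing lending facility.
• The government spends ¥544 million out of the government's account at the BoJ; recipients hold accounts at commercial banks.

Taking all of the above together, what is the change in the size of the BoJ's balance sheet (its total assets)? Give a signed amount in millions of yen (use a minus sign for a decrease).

OMO sale (to banks) ¥702.5 million: a BoJ asset is shed → −¥702.5M.
Discount-window loan ¥761.5 million: a BoJ asset is acquired → +¥761.5M.
Government spending ¥544 million: only the composition of liabilities changes → 0.
Net: −702.5 + 761.5 + 0 = +¥59 million.

+¥59 million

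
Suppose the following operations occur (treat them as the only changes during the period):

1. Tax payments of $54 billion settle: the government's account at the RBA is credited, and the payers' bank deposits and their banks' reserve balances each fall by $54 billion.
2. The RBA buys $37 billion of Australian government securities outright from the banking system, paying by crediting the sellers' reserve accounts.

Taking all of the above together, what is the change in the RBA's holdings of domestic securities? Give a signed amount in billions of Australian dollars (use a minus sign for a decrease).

Government account inflow $54 billion: the RBA's securities portfolio is untouched → 0.
OMO purchase (from banks) $37 billion: securities added to the RBA's portfolio → +$37B.
Net: 0 + 37 = +$37 billion.

+$37 billion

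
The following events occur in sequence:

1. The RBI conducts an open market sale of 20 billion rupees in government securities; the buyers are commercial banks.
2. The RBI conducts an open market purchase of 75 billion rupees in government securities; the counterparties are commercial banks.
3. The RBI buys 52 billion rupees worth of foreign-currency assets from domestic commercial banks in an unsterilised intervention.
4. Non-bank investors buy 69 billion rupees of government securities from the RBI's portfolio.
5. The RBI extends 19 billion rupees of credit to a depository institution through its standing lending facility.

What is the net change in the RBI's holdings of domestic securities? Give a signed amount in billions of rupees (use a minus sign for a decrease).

-14 billion

RBI balance sheet:
  Assets:      Securities −14B, Loans to banks +19B, Foreign assets +52B
  Liabilities: Bank reserves +57B
So the change in the RBI's holdings of domestic securities is -14 billion.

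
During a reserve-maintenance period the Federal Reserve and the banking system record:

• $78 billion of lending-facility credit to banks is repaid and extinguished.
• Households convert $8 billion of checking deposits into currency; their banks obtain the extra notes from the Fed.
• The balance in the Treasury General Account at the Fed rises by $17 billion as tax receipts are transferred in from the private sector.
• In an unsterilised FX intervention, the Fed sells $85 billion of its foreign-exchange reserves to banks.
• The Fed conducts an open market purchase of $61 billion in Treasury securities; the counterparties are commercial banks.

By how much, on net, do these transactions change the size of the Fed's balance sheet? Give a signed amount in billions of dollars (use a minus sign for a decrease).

-$102 billion

Fed balance sheet:
  Assets:      Securities +$61B, Loans to banks −$78B, Foreign assets −$85B
  Liabilities: Bank reserves −$127B, Currency in circulation +$8B, Government deposits +$17B
Commercial banking system:
  Assets:      Reserves at CB −$127B, Securities −$61B, Foreign assets +$85B
  Liabilities: Checkable deposits −$25B, Borrowings from CB −$78B
Change in total Fed assets = -$102 billion.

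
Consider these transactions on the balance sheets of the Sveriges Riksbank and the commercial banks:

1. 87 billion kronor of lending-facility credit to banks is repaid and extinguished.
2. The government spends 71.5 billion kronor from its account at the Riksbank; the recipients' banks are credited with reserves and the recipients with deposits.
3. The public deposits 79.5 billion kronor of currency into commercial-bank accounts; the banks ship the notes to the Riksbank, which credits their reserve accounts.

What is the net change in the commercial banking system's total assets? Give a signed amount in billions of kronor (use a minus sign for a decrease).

+64 billion

Discount-window repayment 87 billion kronor: bank balance sheets shrink → −87B.
Government spending 71.5 billion kronor: bank balance sheets expand → +71.5B.
Currency deposit 79.5 billion kronor: bank balance sheets expand → +79.5B.
Net: −87 + 71.5 + 79.5 = +64 billion.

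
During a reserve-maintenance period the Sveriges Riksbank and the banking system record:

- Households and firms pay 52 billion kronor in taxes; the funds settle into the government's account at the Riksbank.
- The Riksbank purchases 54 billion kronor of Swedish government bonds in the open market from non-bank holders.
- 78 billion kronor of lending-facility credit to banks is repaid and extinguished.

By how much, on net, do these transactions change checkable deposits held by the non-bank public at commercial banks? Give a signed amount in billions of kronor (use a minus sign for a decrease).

+2 billion

Riksbank balance sheet:
  Assets:      Securities +54B, Loans to banks −78B
  Liabilities: Bank reserves −76B, Government deposits +52B
Commercial banking system:
  Assets:      Reserves at CB −76B
  Liabilities: Checkable deposits +2B, Borrowings from CB −78B
So the change in checkable deposits held by the non-bank public at commercial banks is +2 billion.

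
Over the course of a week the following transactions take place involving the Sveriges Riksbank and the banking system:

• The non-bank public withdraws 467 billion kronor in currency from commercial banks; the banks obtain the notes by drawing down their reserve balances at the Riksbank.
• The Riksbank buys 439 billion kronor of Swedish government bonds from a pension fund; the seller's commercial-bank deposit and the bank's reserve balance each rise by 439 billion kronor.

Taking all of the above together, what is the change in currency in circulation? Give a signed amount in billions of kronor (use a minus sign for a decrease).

Riksbank balance sheet:
  Assets:      Securities +439B
  Liabilities: Bank reserves −28B, Currency in circulation +467B
So the change in currency in circulation is +467 billion.

+467 billion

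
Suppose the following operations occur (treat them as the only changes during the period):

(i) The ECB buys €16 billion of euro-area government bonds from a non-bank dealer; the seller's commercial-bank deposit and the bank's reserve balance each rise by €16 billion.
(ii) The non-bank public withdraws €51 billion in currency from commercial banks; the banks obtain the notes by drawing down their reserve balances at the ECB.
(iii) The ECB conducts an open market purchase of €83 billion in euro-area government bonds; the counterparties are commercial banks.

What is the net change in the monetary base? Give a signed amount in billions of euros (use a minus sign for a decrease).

+€99 billion

ECB balance sheet:
  Assets:      Securities +€99B
  Liabilities: Bank reserves +€48B, Currency in circulation +€51B
Commercial banking system:
  Assets:      Reserves at CB +€48B, Securities −€83B
  Liabilities: Checkable deposits −€35B
Monetary base = currency + reserves: +€51B + (+€48B) = +€99 billion.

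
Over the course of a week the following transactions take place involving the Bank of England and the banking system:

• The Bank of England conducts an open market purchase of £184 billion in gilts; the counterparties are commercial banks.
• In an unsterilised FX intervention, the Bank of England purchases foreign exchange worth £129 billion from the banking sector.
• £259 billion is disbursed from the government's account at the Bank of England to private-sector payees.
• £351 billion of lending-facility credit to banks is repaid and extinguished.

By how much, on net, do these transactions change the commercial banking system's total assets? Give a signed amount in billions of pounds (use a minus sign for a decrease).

Bank of England balance sheet:
  Assets:      Securities +£184B, Loans to banks −£351B, Foreign assets +£129B
  Liabilities: Bank reserves +£221B, Government deposits −£259B
Commercial banking system:
  Assets:      Reserves at CB +£221B, Securities −£184B, Foreign assets −£129B
  Liabilities: Checkable deposits +£259B, Borrowings from CB −£351B
Change in total bank assets = -£92 billion.

-£92 billion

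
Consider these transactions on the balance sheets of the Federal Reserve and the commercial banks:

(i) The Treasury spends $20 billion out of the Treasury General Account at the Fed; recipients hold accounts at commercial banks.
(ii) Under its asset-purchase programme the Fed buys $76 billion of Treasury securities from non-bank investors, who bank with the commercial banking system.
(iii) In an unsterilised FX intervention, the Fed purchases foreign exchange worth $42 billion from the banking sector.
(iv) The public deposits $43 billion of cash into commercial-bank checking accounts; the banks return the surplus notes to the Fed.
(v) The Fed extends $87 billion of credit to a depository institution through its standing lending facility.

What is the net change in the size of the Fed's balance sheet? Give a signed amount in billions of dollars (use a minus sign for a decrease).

Government spending $20 billion: only the composition of liabilities changes → 0.
Asset purchase (from non-banks) $76 billion: a Fed asset is acquired → +$76B.
FX purchase $42 billion: a Fed asset is acquired → +$42B.
Currency deposit $43 billion: only the composition of liabilities changes → 0.
Discount-window loan $87 billion: a Fed asset is acquired → +$87B.
Net: 0 + 76 + 42 + 0 + 87 = +$205 billion.

+$205 billion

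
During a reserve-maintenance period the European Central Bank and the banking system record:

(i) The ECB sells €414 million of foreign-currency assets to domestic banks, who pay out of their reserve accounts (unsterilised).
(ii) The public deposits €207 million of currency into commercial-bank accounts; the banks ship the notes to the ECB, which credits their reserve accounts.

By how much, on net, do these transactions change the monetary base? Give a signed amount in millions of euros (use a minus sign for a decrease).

FX sale €414 million: ECB balance sheet contracts → −€414M.
Currency deposit €207 million: just a shift between currency and reserves — both are base money → 0.
Net: −414 + 0 = -€414 million.

-€414 million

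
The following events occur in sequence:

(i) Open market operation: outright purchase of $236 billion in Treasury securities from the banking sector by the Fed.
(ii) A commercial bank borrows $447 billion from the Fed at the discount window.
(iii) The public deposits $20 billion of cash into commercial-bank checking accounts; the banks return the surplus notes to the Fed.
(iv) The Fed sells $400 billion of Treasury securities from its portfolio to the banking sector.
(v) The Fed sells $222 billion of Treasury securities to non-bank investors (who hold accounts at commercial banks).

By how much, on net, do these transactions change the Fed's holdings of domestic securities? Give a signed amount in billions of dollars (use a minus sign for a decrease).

-$386 billion

OMO purchase (from banks) $236 billion: securities added to the Fed's portfolio → +$236B.
Discount-window loan $447 billion: the Fed's securities portfolio is untouched → 0.
Currency deposit $20 billion: the Fed's securities portfolio is untouched → 0.
OMO sale (to banks) $400 billion: securities removed from the Fed's portfolio → −$400B.
Asset sale (to non-banks) $222 billion: securities removed from the Fed's portfolio → −$222B.
Net: 236 + 0 + 0 − 400 − 222 = -$386 billion.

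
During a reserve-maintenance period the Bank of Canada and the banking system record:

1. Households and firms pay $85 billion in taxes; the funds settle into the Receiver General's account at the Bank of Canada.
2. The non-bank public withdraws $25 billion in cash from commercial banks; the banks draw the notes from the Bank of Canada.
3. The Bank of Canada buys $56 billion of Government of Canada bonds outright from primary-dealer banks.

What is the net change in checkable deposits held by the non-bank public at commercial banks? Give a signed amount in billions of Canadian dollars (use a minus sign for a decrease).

-$110 billion

Government account inflow $85 billion: non-bank counterparties' bank balances fall → −$85B.
Currency withdrawal $25 billion: non-bank counterparties' bank balances fall → −$25B.
OMO purchase (from banks) $56 billion: the counterparty is a bank, so public deposits are unchanged → 0.
Net: −85 − 25 + 0 = -$110 billion.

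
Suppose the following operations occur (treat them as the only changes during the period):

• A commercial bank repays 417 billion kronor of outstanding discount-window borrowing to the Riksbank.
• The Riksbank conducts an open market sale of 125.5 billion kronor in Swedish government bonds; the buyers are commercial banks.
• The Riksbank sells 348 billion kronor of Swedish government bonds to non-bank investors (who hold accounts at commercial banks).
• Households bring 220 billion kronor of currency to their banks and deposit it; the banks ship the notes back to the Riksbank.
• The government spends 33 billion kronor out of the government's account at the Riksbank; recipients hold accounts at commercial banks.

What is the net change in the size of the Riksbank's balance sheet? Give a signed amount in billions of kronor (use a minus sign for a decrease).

-890.5 billion

Discount-window repayment 417 billion kronor: a Riksbank asset is shed → −417B.
OMO sale (to banks) 125.5 billion kronor: a Riksbank asset is shed → −125.5B.
Asset sale (to non-banks) 348 billion kronor: a Riksbank asset is shed → −348B.
Currency deposit 220 billion kronor: only the composition of liabilities changes → 0.
Government spending 33 billion kronor: only the composition of liabilities changes → 0.
Net: −417 − 125.5 − 348 + 0 + 0 = -890.5 billion.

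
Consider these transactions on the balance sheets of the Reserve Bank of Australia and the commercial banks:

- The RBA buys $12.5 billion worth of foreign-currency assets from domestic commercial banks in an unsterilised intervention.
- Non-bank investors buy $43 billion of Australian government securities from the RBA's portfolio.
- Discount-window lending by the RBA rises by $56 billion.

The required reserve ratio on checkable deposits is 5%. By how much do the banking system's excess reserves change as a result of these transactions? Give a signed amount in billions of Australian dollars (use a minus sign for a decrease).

FX purchase $12.5 billion: reserves +$12.5B, deposits 0.
Asset sale (to non-banks) $43 billion: reserves −$43B, deposits −$43B.
Discount-window loan $56 billion: reserves +$56B, deposits 0.
Totals: Δreserves = +$25.5B, Δdeposits = −$43B.
Δrequired reserves = 5% × −$43B = −$2.15B.
Δexcess reserves = Δreserves − Δrequired = +$25.5B − (−$2.15B) = +$27.65 billion.

+$27.65 billion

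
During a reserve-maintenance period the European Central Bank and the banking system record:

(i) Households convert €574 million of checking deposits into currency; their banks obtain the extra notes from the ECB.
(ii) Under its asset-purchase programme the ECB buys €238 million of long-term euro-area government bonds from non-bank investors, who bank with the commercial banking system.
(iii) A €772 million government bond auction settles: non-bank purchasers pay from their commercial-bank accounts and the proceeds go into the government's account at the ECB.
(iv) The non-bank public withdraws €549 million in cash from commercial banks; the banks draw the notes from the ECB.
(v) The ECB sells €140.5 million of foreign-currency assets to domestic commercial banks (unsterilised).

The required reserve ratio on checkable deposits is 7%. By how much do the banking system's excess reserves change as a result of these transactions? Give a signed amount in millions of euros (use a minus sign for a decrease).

Currency withdrawal €574 million: reserves −€574M, deposits −€574M.
Asset purchase (from non-banks) €238 million: reserves +€238M, deposits +€238M.
Government account inflow €772 million: reserves −€772M, deposits −€772M.
Currency withdrawal €549 million: reserves −€549M, deposits −€549M.
FX sale €140.5 million: reserves −€140.5M, deposits 0.
Totals: Δreserves = −€1797.5M, Δdeposits = −€1657M.
Δrequired reserves = 7% × −€1657M = −€115.99M.
Δexcess reserves = Δreserves − Δrequired = −€1797.5M − (−€115.99M) = -€1681.51 million.

-€1681.51 million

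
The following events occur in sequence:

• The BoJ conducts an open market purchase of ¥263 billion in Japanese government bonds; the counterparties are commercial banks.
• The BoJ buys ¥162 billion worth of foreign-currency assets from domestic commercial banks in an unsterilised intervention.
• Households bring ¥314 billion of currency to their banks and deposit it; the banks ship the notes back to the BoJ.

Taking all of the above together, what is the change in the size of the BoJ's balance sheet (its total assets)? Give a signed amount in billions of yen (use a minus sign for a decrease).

+¥425 billion

BoJ balance sheet:
  Assets:      Securities +¥263B, Foreign assets +¥162B
  Liabilities: Bank reserves +¥739B, Currency in circulation −¥314B
Commercial banking system:
  Assets:      Reserves at CB +¥739B, Securities −¥263B, Foreign assets −¥162B
  Liabilities: Checkable deposits +¥314B
Change in total BoJ assets = +¥425 billion.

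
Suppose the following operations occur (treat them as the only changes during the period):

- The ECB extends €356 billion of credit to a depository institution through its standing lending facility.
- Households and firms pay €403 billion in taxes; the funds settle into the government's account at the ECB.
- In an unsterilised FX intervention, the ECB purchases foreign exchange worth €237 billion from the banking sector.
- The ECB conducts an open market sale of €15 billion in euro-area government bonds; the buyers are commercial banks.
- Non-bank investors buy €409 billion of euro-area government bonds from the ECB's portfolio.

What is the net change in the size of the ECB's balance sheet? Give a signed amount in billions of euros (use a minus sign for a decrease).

+€169 billion

Discount-window loan €356 billion: an ECB asset is acquired → +€356B.
Government account inflow €403 billion: only the composition of liabilities changes → 0.
FX purchase €237 billion: an ECB asset is acquired → +€237B.
OMO sale (to banks) €15 billion: an ECB asset is shed → −€15B.
Asset sale (to non-banks) €409 billion: an ECB asset is shed → −€409B.
Net: 356 + 0 + 237 − 15 − 409 = +€169 billion.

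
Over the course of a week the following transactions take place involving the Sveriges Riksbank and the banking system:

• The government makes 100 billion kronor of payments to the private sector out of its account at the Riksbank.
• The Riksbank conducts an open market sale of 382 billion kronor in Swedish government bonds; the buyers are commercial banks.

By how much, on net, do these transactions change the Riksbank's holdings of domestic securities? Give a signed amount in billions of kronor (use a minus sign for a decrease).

-382 billion

Government spending 100 billion kronor: the Riksbank's securities portfolio is untouched → 0.
OMO sale (to banks) 382 billion kronor: securities removed from the Riksbank's portfolio → −382B.
Net: 0 − 382 = -382 billion.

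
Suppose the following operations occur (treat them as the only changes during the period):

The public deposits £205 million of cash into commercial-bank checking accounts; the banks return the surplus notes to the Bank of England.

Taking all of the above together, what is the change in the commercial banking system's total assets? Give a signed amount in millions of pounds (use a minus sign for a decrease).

+£205 million

Bank of England balance sheet:
  Assets:      no change
  Liabilities: Bank reserves +£205M, Currency in circulation −£205M
Commercial banking system:
  Assets:      Reserves at CB +£205M
  Liabilities: Checkable deposits +£205M
Change in total bank assets = +£205 million.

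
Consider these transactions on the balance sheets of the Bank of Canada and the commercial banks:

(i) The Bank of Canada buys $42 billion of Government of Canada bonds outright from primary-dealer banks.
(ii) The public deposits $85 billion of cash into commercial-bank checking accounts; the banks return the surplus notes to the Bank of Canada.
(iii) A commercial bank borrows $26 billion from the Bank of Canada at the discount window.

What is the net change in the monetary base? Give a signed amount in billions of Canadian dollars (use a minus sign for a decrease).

OMO purchase (from banks) $42 billion: Bank of Canada balance sheet expands → +$42B.
Currency deposit $85 billion: just a shift between currency and reserves — both are base money → 0.
Discount-window loan $26 billion: Bank of Canada balance sheet expands → +$26B.
Net: 42 + 0 + 26 = +$68 billion.

+$68 billion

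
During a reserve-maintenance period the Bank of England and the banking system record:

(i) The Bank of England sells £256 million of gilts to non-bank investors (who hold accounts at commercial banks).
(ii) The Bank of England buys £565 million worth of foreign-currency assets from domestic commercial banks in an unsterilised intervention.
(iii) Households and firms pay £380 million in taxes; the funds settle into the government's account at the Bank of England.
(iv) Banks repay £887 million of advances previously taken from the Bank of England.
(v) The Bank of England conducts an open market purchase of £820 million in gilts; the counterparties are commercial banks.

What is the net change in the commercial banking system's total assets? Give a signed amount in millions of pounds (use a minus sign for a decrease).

Bank of England balance sheet:
  Assets:      Securities +£564M, Loans to banks −£887M, Foreign assets +£565M
  Liabilities: Bank reserves −£138M, Government deposits +£380M
Commercial banking system:
  Assets:      Reserves at CB −£138M, Securities −£820M, Foreign assets −£565M
  Liabilities: Checkable deposits −£636M, Borrowings from CB −£887M
Change in total bank assets = -£1523 million.

-£1523 million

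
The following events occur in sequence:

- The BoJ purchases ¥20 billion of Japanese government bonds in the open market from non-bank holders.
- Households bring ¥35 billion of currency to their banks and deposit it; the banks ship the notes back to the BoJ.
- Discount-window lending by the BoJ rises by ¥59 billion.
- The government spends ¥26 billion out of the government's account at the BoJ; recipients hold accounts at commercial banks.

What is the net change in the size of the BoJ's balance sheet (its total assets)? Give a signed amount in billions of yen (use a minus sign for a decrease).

+¥79 billion

BoJ balance sheet:
  Assets:      Securities +¥20B, Loans to banks +¥59B
  Liabilities: Bank reserves +¥140B, Currency in circulation −¥35B, Government deposits −¥26B
Change in total BoJ assets = +¥79 billion.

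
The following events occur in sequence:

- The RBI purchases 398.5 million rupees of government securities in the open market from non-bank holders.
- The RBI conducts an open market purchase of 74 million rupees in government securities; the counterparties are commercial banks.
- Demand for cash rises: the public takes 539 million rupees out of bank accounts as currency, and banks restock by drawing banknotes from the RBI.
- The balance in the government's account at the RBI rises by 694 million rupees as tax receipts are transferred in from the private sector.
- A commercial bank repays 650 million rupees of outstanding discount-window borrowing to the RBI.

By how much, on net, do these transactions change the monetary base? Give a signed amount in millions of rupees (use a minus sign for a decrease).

Asset purchase (from non-banks) 398.5 million rupees: RBI balance sheet expands → +398.5M.
OMO purchase (from banks) 74 million rupees: RBI balance sheet expands → +74M.
Currency withdrawal 539 million rupees: just a shift between currency and reserves — both are base money → 0.
Government account inflow 694 million rupees: reserves shift to a non-base liability → −694M.
Discount-window repayment 650 million rupees: RBI balance sheet contracts → −650M.
Net: 398.5 + 74 + 0 − 694 − 650 = -871.5 million.

-871.5 million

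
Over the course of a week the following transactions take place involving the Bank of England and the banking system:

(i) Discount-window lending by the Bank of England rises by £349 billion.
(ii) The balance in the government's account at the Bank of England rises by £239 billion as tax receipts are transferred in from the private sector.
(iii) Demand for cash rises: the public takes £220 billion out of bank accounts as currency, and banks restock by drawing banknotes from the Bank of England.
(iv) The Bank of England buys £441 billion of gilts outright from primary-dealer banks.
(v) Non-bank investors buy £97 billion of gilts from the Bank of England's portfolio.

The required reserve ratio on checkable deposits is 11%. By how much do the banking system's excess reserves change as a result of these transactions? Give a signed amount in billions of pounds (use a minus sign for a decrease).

Discount-window loan £349 billion: reserves +£349B, deposits 0.
Government account inflow £239 billion: reserves −£239B, deposits −£239B.
Currency withdrawal £220 billion: reserves −£220B, deposits −£220B.
OMO purchase (from banks) £441 billion: reserves +£441B, deposits 0.
Asset sale (to non-banks) £97 billion: reserves −£97B, deposits −£97B.
Totals: Δreserves = +£234B, Δdeposits = −£556B.
Δrequired reserves = 11% × −£556B = −£61.16B.
Δexcess reserves = Δreserves − Δrequired = +£234B − (−£61.16B) = +£295.16 billion.

+£295.16 billion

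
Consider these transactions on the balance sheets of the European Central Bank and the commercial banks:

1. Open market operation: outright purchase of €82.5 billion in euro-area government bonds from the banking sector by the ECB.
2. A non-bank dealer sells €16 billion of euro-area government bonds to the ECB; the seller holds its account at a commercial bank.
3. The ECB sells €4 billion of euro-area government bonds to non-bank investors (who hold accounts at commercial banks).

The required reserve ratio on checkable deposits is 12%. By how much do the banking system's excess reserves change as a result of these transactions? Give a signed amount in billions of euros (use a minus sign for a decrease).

+€93.06 billion

OMO purchase (from banks) €82.5 billion: reserves +€82.5B, deposits 0.
Asset purchase (from non-banks) €16 billion: reserves +€16B, deposits +€16B.
Asset sale (to non-banks) €4 billion: reserves −€4B, deposits −€4B.
Totals: Δreserves = +€94.5B, Δdeposits = +€12B.
Δrequired reserves = 12% × +€12B = +€1.44B.
Δexcess reserves = Δreserves − Δrequired = +€94.5B − (+€1.44B) = +€93.06 billion.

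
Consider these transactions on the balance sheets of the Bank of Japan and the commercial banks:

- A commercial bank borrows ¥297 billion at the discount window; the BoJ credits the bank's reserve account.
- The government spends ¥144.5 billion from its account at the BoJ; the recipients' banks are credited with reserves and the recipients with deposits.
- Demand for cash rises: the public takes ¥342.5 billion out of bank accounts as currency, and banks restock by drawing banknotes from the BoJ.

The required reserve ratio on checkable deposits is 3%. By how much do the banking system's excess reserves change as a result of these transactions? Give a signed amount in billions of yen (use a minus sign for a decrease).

+¥104.94 billion

Discount-window loan ¥297 billion: reserves +¥297B, deposits 0.
Government spending ¥144.5 billion: reserves +¥144.5B, deposits +¥144.5B.
Currency withdrawal ¥342.5 billion: reserves −¥342.5B, deposits −¥342.5B.
Totals: Δreserves = +¥99B, Δdeposits = −¥198B.
Δrequired reserves = 3% × −¥198B = −¥5.94B.
Δexcess reserves = Δreserves − Δrequired = +¥99B − (−¥5.94B) = +¥104.94 billion.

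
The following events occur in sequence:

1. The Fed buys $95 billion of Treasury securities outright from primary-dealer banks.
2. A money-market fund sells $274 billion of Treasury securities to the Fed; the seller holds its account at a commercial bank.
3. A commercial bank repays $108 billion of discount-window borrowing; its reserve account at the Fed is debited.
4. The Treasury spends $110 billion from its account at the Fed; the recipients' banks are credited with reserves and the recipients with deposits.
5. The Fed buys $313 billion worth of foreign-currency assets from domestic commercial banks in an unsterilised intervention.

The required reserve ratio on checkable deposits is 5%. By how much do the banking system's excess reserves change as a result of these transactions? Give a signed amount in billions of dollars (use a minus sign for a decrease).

OMO purchase (from banks) $95 billion: reserves +$95B, deposits 0.
Asset purchase (from non-banks) $274 billion: reserves +$274B, deposits +$274B.
Discount-window repayment $108 billion: reserves −$108B, deposits 0.
Government spending $110 billion: reserves +$110B, deposits +$110B.
FX purchase $313 billion: reserves +$313B, deposits 0.
Totals: Δreserves = +$684B, Δdeposits = +$384B.
Δrequired reserves = 5% × +$384B = +$19.2B.
Δexcess reserves = Δreserves − Δrequired = +$684B − (+$19.2B) = +$664.8 billion.

+$664.8 billion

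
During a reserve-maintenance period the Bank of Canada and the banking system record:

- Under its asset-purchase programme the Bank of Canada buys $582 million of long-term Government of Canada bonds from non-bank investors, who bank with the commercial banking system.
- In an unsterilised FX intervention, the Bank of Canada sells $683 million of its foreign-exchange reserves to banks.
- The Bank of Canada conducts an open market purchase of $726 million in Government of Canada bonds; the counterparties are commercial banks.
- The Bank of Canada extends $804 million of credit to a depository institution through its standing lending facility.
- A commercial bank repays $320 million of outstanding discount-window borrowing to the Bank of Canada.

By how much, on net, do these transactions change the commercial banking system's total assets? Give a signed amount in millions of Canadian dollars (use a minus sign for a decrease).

+$1066 million

Bank of Canada balance sheet:
  Assets:      Securities +$1308M, Loans to banks +$484M, Foreign assets −$683M
  Liabilities: Bank reserves +$1109M
Commercial banking system:
  Assets:      Reserves at CB +$1109M, Securities −$726M, Foreign assets +$683M
  Liabilities: Checkable deposits +$582M, Borrowings from CB +$484M
Change in total bank assets = +$1066 million.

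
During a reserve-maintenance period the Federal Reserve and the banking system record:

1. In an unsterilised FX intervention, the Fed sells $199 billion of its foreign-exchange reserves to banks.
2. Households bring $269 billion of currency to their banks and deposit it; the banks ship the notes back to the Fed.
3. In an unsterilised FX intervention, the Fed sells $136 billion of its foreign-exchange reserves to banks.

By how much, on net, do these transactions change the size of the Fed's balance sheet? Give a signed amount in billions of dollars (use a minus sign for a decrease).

FX sale $199 billion: a Fed asset is shed → −$199B.
Currency deposit $269 billion: only the composition of liabilities changes → 0.
FX sale $136 billion: a Fed asset is shed → −$136B.
Net: −199 + 0 − 136 = -$335 billion.

-$335 billion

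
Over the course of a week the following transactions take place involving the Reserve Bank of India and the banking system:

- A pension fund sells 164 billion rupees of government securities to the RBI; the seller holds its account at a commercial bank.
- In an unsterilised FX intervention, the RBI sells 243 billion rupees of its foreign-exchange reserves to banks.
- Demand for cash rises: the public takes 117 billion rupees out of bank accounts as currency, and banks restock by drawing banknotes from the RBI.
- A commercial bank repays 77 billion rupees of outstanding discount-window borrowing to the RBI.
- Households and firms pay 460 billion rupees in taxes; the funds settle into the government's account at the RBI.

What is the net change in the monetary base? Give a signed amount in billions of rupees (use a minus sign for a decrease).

RBI balance sheet:
  Assets:      Securities +164B, Loans to banks −77B, Foreign assets −243B
  Liabilities: Bank reserves −733B, Currency in circulation +117B, Government deposits +460B
Commercial banking system:
  Assets:      Reserves at CB −733B, Foreign assets +243B
  Liabilities: Checkable deposits −413B, Borrowings from CB −77B
Monetary base = currency + reserves: +117B + (−733B) = -616 billion.

-616 billion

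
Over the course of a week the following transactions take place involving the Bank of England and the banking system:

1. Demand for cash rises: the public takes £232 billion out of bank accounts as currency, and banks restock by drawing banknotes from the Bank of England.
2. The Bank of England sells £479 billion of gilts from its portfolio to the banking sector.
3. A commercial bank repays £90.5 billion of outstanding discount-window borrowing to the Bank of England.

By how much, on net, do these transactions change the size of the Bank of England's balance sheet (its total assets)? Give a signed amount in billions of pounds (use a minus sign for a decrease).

-£569.5 billion

Bank of England balance sheet:
  Assets:      Securities −£479B, Loans to banks −£90.5B
  Liabilities: Bank reserves −£801.5B, Currency in circulation +£232B
Commercial banking system:
  Assets:      Reserves at CB −£801.5B, Securities +£479B
  Liabilities: Checkable deposits −£232B, Borrowings from CB −£90.5B
Change in total Bank of England assets = -£569.5 billion.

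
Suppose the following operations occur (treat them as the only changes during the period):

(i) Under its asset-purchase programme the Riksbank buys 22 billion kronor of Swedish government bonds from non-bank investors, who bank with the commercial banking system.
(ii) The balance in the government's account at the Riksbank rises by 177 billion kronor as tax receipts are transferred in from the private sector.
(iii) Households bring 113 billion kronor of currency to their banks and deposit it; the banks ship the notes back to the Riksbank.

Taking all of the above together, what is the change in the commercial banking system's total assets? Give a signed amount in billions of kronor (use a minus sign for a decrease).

-42 billion

Riksbank balance sheet:
  Assets:      Securities +22B
  Liabilities: Bank reserves −42B, Currency in circulation −113B, Government deposits +177B
Commercial banking system:
  Assets:      Reserves at CB −42B
  Liabilities: Checkable deposits −42B
Change in total bank assets = -42 billion.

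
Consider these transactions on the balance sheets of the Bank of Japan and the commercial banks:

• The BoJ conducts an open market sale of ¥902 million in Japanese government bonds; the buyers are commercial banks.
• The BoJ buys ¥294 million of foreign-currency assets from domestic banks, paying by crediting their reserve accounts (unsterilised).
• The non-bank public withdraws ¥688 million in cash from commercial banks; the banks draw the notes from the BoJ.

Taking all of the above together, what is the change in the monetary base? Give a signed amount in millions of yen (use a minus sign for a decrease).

OMO sale (to banks) ¥902 million: BoJ balance sheet contracts → −¥902M.
FX purchase ¥294 million: BoJ balance sheet expands → +¥294M.
Currency withdrawal ¥688 million: just a shift between currency and reserves — both are base money → 0.
Net: −902 + 294 + 0 = -¥608 million.

-¥608 million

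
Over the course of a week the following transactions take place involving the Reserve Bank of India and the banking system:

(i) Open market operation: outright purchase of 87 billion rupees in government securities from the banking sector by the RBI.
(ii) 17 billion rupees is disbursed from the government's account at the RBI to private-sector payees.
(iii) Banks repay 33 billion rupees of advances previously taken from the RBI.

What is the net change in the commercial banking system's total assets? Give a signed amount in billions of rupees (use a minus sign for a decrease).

-16 billion

OMO purchase (from banks) 87 billion rupees: just an asset swap on bank balance sheets → 0.
Government spending 17 billion rupees: bank balance sheets expand → +17B.
Discount-window repayment 33 billion rupees: bank balance sheets shrink → −33B.
Net: 0 + 17 − 33 = -16 billion.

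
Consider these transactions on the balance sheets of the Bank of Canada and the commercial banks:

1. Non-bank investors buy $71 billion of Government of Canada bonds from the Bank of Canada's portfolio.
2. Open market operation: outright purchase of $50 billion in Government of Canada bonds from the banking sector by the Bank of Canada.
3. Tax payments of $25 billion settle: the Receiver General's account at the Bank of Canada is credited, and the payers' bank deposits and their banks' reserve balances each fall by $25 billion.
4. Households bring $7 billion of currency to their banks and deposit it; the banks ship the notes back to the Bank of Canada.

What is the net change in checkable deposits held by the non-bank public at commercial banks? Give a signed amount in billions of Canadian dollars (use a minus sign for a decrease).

Asset sale (to non-banks) $71 billion: non-bank counterparties' bank balances fall → −$71B.
OMO purchase (from banks) $50 billion: the counterparty is a bank, so public deposits are unchanged → 0.
Government account inflow $25 billion: non-bank counterparties' bank balances fall → −$25B.
Currency deposit $7 billion: non-bank counterparties' bank balances rise → +$7B.
Net: −71 + 0 − 25 + 7 = -$89 billion.

-$89 billion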